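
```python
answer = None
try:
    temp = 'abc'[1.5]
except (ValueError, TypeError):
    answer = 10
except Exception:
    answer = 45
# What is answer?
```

Step-by-step execution trace:
1. `temp = 'abc'[1.5]` raises TypeError.
2. `except (ValueError, TypeError)` matches (TypeError is in the tuple) → answer = 10.
3. `except Exception` is not reached.
Result: 10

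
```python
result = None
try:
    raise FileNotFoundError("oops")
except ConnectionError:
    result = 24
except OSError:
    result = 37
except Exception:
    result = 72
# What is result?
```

Step-by-step execution trace:
1. `raise FileNotFoundError(...)` raises FileNotFoundError.
2. `except ConnectionError` does not match (FileNotFoundError is not a subclass of ConnectionError); skipped.
3. `except OSError` matches (FileNotFoundError is a subclass of OSError) → result = 37.
4. `except Exception` is not reached.
Result: 37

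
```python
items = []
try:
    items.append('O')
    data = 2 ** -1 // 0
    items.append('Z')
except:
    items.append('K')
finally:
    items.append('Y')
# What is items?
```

Step-by-step execution trace:
1. try: `items.append('O')` → items = ['O'].
2. `data = 2 ** -1 // 0` raises ZeroDivisionError; `items.append('Z')` is not reached.
3. bare `except` matches → `items.append('K')` → items = ['O', 'K'].
4. finally always runs: `items.append('Y')` → items = ['O', 'K', 'Y'].
Result: ['O', 'K', 'Y']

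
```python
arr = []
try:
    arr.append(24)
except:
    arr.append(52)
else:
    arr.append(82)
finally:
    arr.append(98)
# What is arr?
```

Step-by-step execution trace:
1. try: `arr.append(24)` → arr = [24]. No exception raised.
2. `except` is skipped.
3. `else` runs: `arr.append(82)` → arr = [24, 82].
4. `finally` always runs: `arr.append(98)` → arr = [24, 82, 98].
Result: [24, 82, 98]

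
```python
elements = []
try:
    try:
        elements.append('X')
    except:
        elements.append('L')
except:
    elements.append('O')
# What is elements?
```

Step-by-step execution trace:
1. Inner try: `elements.append('X')` → elements = ['X']. No exception raised.
2. Inner `except` is skipped.
3. Inner try completes normally; outer `except` is skipped.
Result: ['X']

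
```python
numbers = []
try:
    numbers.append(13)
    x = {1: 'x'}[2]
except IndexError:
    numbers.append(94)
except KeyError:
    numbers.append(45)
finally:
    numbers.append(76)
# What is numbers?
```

Step-by-step execution trace:
1. try: `numbers.append(13)` → numbers = [13].
2. `x = {1: 'x'}[2]` raises KeyError.
3. `except IndexError` does not match KeyError; skipped.
4. `except KeyError` matches → `numbers.append(45)` → numbers = [13, 45].
5. finally always runs: `numbers.append(76)` → numbers = [13, 45, 76].
Result: [13, 45, 76]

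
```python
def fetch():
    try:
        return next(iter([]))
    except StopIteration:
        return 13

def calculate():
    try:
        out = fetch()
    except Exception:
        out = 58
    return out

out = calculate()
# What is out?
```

Step-by-step execution trace:
1. `calculate()` calls `fetch()`.
2. In fetch: `next(iter([]))` raises StopIteration; `except StopIteration` catches it → returns 13.
3. In calculate: `out = fetch()` → out = 13. No exception reaches calculate.
4. `except Exception` is skipped; calculate returns 13.
5. out = 13.
Result: 13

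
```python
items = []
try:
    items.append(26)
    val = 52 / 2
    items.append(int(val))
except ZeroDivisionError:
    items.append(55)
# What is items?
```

Step-by-step execution trace:
1. try: `items.append(26)` → items = [26].
2. `val = 52 / 2` → val = 26.0. No exception raised.
3. `items.append(int(val))` → items = [26, 26].
4. `except ZeroDivisionError` is skipped (no exception was raised).
Result: [26, 26]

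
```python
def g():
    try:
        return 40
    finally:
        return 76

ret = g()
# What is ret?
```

Step-by-step execution trace:
1. `g()` enters try: `return 40` sets pending return value 40.
2. Before returning, `finally: return 76` runs and overrides the pending return.
3. g() returns 76 → ret = 76.
Result: 76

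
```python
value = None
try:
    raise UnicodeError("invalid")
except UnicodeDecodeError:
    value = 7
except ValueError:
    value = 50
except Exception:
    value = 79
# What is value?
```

Step-by-step execution trace:
1. `raise UnicodeError(...)` raises UnicodeError.
2. `except UnicodeDecodeError` does not match (UnicodeError is not a subclass of UnicodeDecodeError); skipped.
3. `except ValueError` matches (UnicodeError is a subclass of ValueError) → value = 50.
4. `except Exception` is not reached.
Result: 50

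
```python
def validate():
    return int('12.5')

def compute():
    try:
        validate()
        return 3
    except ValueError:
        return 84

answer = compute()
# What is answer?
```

Step-by-step execution trace:
1. `compute()` calls `validate()`.
2. `validate()` evaluates `int('12.5')`, which raises ValueError; it propagates to the caller.
3. `return 3` is not reached.
4. `except ValueError` in compute matches → returns 84.
5. answer = 84.
Result: 84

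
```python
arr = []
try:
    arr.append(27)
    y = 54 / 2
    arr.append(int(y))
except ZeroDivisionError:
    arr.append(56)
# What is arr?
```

Step-by-step execution trace:
1. try: `arr.append(27)` → arr = [27].
2. `y = 54 / 2` → y = 27.0. No exception raised.
3. `arr.append(int(y))` → arr = [27, 27].
4. `except ZeroDivisionError` is skipped (no exception was raised).
Result: [27, 27]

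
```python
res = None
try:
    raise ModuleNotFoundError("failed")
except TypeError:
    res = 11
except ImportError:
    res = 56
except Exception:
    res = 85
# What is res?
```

Step-by-step execution trace:
1. `raise ModuleNotFoundError(...)` raises ModuleNotFoundError.
2. `except TypeError` does not match (ModuleNotFoundError is not a subclass of TypeError); skipped.
3. `except ImportError` matches (ModuleNotFoundError is a subclass of ImportError) → res = 56.
4. `except Exception` is not reached.
Result: 56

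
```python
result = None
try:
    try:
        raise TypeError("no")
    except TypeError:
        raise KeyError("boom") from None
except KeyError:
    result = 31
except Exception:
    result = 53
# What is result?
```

Step-by-step execution trace:
1. Inner try raises TypeError; inner `except TypeError` catches it.
2. `raise KeyError(...) from None` raises KeyError (from None suppresses __context__, but the active exception is still KeyError).
3. Outer `except KeyError` matches → result = 31.
4. `except Exception` is not reached.
Result: 31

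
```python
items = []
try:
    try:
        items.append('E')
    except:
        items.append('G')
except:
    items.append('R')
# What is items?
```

Step-by-step execution trace:
1. Inner try: `items.append('E')` → items = ['E']. No exception raised.
2. Inner `except` is skipped.
3. Inner try completes normally; outer `except` is skipped.
Result: ['E']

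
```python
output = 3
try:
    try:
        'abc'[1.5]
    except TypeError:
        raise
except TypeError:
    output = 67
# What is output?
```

Step-by-step execution trace:
1. Inner try: `'abc'[1.5]` raises TypeError.
2. Inner `except TypeError` matches; bare `raise` re-raises the same TypeError.
3. Outer `except TypeError` matches → output = 67.
Result: 67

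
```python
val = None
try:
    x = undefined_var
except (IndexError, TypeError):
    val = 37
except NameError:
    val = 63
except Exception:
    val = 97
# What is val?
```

Step-by-step execution trace:
1. `x = undefined_var` raises NameError.
2. `except (IndexError, TypeError)` does not match NameError; skipped.
3. `except NameError` matches (exact type match) → val = 63.
4. `except Exception` is not reached.
Result: 63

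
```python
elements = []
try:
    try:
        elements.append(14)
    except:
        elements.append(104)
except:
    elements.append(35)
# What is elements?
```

Step-by-step execution trace:
1. Inner try: `elements.append(14)` → elements = [14]. No exception raised.
2. Inner `except` is skipped.
3. Inner try completes normally; outer `except` is skipped.
Result: [14]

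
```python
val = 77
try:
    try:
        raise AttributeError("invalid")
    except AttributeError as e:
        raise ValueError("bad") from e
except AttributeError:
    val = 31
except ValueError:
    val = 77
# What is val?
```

Step-by-step execution trace:
1. Inner try raises AttributeError; inner `except AttributeError as e` catches it.
2. `raise ValueError(...) from e` raises ValueError (AttributeError is attached as __cause__, but only ValueError is active).
3. Outer `except AttributeError` does not match ValueError; skipped.
4. Outer `except ValueError` matches → val = 77.
Result: 77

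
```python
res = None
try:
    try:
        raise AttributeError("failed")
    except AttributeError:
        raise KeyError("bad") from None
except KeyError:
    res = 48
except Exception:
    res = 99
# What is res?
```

Step-by-step execution trace:
1. Inner try raises AttributeError; inner `except AttributeError` catches it.
2. `raise KeyError(...) from None` raises KeyError (from None suppresses __context__, but the active exception is still KeyError).
3. Outer `except KeyError` matches → res = 48.
4. `except Exception` is not reached.
Result: 48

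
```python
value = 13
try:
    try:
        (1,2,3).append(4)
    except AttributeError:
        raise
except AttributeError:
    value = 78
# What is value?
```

Step-by-step execution trace:
1. Inner try: `(1,2,3).append(4)` raises AttributeError.
2. Inner `except AttributeError` matches; bare `raise` re-raises the same AttributeError.
3. Outer `except AttributeError` matches → value = 78.
Result: 78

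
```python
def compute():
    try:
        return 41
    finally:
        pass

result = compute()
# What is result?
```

Step-by-step execution trace:
1. `compute()` enters try: `return 41` sets pending return value 41.
2. Before returning, `finally: pass` runs (no effect).
3. compute() returns 41 → result = 41.
Result: 41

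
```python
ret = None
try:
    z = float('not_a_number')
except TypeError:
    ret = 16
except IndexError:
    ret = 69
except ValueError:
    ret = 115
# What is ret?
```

Step-by-step execution trace:
1. `z = float('not_a_number')` raises ValueError.
2. `except TypeError` does not match ValueError; skipped.
3. `except IndexError` does not match ValueError; skipped.
4. `except ValueError` matches → ret = 115.
Result: 115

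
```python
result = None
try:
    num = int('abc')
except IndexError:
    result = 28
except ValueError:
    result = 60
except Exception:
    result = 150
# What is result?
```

Step-by-step execution trace:
1. `num = int('abc')` raises ValueError.
2. `except IndexError` does not match ValueError; skipped.
3. `except ValueError` matches → result = 60.
4. Remaining except clauses are skipped.
Result: 60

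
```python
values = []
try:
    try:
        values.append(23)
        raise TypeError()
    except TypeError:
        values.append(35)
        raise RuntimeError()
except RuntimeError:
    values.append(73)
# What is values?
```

Step-by-step execution trace:
1. Inner try: `values.append(23)` → values = [23].
2. `raise TypeError()` raises TypeError.
3. Inner `except TypeError` matches → `values.append(35)` → values = [23, 35].
4. `raise RuntimeError()` raises RuntimeError; propagates to outer try.
5. Outer `except RuntimeError` matches → `values.append(73)` → values = [23, 35, 73].
Result: [23, 35, 73]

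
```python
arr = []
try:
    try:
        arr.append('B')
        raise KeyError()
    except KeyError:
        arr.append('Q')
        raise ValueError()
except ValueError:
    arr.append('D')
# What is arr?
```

Step-by-step execution trace:
1. Inner try: `arr.append('B')` → arr = ['B'].
2. `raise KeyError()` raises KeyError.
3. Inner `except KeyError` matches → `arr.append('Q')` → arr = ['B', 'Q'].
4. `raise ValueError()` raises ValueError; propagates to outer try.
5. Outer `except ValueError` matches → `arr.append('D')` → arr = ['B', 'Q', 'D'].
Result: ['B', 'Q', 'D']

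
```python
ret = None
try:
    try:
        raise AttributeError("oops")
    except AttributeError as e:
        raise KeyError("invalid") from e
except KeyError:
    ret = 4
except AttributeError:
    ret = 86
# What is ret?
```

Step-by-step execution trace:
1. Inner try raises AttributeError; inner `except AttributeError as e` catches it.
2. `raise KeyError(...) from e` raises KeyError (AttributeError is attached as __cause__, but only KeyError is active).
3. Outer `except KeyError` matches → ret = 4.
4. `except AttributeError` is not reached.
Result: 4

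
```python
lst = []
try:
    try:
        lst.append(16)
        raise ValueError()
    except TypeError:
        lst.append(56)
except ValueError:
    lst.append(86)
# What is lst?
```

Step-by-step execution trace:
1. Inner try: `lst.append(16)` → lst = [16].
2. `raise ValueError()` raises ValueError.
3. Inner `except TypeError` does not match ValueError; exception propagates to outer try.
4. Outer `except ValueError` matches → `lst.append(86)` → lst = [16, 86].
Result: [16, 86]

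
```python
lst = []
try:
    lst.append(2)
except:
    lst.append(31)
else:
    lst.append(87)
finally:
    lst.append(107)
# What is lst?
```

Step-by-step execution trace:
1. try: `lst.append(2)` → lst = [2]. No exception raised.
2. `except` is skipped.
3. `else` runs: `lst.append(87)` → lst = [2, 87].
4. `finally` always runs: `lst.append(107)` → lst = [2, 87, 107].
Result: [2, 87, 107]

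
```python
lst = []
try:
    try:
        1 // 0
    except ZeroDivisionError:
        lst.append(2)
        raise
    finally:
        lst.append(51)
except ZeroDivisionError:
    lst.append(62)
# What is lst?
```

Step-by-step execution trace:
1. Inner try: `1 // 0` raises ZeroDivisionError.
2. Inner `except ZeroDivisionError` matches → `lst.append(2)` → lst = [2].
3. bare `raise` re-raises ZeroDivisionError.
4. Inner `finally` runs during unwinding: `lst.append(51)` → lst = [2, 51].
5. Outer `except ZeroDivisionError` matches → `lst.append(62)` → lst = [2, 51, 62].
Result: [2, 51, 62]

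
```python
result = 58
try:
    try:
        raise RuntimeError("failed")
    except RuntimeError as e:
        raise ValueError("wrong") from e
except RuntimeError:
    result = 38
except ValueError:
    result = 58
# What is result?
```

Step-by-step execution trace:
1. Inner try raises RuntimeError; inner `except RuntimeError as e` catches it.
2. `raise ValueError(...) from e` raises ValueError (RuntimeError is attached as __cause__, but only ValueError is active).
3. Outer `except RuntimeError` does not match ValueError; skipped.
4. Outer `except ValueError` matches → result = 58.
Result: 58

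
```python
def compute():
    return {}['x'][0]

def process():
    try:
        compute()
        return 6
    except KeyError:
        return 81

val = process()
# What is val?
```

Step-by-step execution trace:
1. `process()` calls `compute()`.
2. `compute()` evaluates `{}['x'][0]`, which raises KeyError; it propagates to the caller.
3. `return 6` is not reached.
4. `except KeyError` in process matches → returns 81.
5. val = 81.
Result: 81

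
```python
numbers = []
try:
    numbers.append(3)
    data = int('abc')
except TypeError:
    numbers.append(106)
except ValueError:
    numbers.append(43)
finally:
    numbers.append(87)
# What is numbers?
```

Step-by-step execution trace:
1. try: `numbers.append(3)` → numbers = [3].
2. `data = int('abc')` raises ValueError.
3. `except TypeError` does not match ValueError; skipped.
4. `except ValueError` matches → `numbers.append(43)` → numbers = [3, 43].
5. finally always runs: `numbers.append(87)` → numbers = [3, 43, 87].
Result: [3, 43, 87]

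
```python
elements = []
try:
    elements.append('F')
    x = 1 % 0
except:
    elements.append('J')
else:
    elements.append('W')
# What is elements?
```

Step-by-step execution trace:
1. try: `elements.append('F')` → elements = ['F'].
2. `x = 1 % 0` raises ZeroDivisionError.
3. bare `except` matches → `elements.append('J')` → elements = ['F', 'J'].
4. `else` is skipped (an exception was raised).
Result: ['F', 'J']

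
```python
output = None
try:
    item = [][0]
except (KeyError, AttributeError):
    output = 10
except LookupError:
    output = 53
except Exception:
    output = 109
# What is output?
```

Step-by-step execution trace:
1. `item = [][0]` raises IndexError.
2. `except (KeyError, AttributeError)` does not match IndexError; skipped.
3. `except LookupError` matches (IndexError is a subclass of LookupError) → output = 53.
4. `except Exception` is not reached.
Result: 53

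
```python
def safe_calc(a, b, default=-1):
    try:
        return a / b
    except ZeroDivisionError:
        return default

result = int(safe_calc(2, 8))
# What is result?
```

Step-by-step execution trace:
1. `safe_calc(2, 8)` enters try: `return 2 / 8` → returns 0.25. No exception raised.
2. `except ZeroDivisionError` is skipped.
3. `int(0.25)` → 0 → result = 0.
Result: 0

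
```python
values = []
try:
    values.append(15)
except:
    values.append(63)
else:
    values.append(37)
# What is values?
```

Step-by-step execution trace:
1. try: `values.append(15)` → values = [15]. No exception raised.
2. `except` is skipped.
3. `else` runs (try completed without exception): `values.append(37)` → values = [15, 37].
Result: [15, 37]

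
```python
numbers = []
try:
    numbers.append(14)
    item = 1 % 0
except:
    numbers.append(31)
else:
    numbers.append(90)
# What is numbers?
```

Step-by-step execution trace:
1. try: `numbers.append(14)` → numbers = [14].
2. `item = 1 % 0` raises ZeroDivisionError.
3. bare `except` matches → `numbers.append(31)` → numbers = [14, 31].
4. `else` is skipped (an exception was raised).
Result: [14, 31]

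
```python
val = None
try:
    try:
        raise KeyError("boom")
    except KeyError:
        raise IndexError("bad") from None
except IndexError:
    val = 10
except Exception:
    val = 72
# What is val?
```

Step-by-step execution trace:
1. Inner try raises KeyError; inner `except KeyError` catches it.
2. `raise IndexError(...) from None` raises IndexError (from None suppresses __context__, but the active exception is still IndexError).
3. Outer `except IndexError` matches → val = 10.
4. `except Exception` is not reached.
Result: 10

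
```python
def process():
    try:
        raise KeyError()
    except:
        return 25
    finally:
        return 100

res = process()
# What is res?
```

Step-by-step execution trace:
1. `process()` enters try: `raise KeyError()` raises KeyError.
2. bare `except` matches → `return 25` sets pending return value 25.
3. Before returning, `finally: return 100` runs and overrides the pending return.
4. process() returns 100 → res = 100.
Result: 100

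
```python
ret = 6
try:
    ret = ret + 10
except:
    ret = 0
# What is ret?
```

Step-by-step execution trace:
1. ret starts at 6.
2. try: `ret = ret + 10` → ret = 16. No exception raised.
3. `except` is skipped.
Result: 16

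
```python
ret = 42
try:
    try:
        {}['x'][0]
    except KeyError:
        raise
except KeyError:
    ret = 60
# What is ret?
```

Step-by-step execution trace:
1. Inner try: `{}['x'][0]` raises KeyError.
2. Inner `except KeyError` matches; bare `raise` re-raises the same KeyError.
3. Outer `except KeyError` matches → ret = 60.
Result: 60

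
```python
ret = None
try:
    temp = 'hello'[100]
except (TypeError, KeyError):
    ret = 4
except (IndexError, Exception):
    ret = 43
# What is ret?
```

Step-by-step execution trace:
1. `temp = 'hello'[100]` raises IndexError.
2. `except (TypeError, KeyError)` does not match IndexError; skipped.
3. `except (IndexError, Exception)` matches (IndexError is in the tuple) → ret = 43.
Result: 43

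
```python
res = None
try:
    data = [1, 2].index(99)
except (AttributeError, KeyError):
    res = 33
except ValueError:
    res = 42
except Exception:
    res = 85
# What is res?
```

Step-by-step execution trace:
1. `data = [1, 2].index(99)` raises ValueError.
2. `except (AttributeError, KeyError)` does not match ValueError; skipped.
3. `except ValueError` matches (exact type match) → res = 42.
4. `except Exception` is not reached.
Result: 42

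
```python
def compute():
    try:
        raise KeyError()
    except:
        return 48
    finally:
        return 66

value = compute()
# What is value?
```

Step-by-step execution trace:
1. `compute()` enters try: `raise KeyError()` raises KeyError.
2. bare `except` matches → `return 48` sets pending return value 48.
3. Before returning, `finally: return 66` runs and overrides the pending return.
4. compute() returns 66 → value = 66.
Result: 66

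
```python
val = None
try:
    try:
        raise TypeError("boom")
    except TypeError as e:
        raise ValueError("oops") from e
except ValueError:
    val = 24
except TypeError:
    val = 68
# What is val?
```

Step-by-step execution trace:
1. Inner try raises TypeError; inner `except TypeError as e` catches it.
2. `raise ValueError(...) from e` raises ValueError (TypeError is attached as __cause__, but only ValueError is active).
3. Outer `except ValueError` matches → val = 24.
4. `except TypeError` is not reached.
Result: 24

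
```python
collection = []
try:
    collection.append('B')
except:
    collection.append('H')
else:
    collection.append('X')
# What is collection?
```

Step-by-step execution trace:
1. try: `collection.append('B')` → collection = ['B']. No exception raised.
2. `except` is skipped.
3. `else` runs (try completed without exception): `collection.append('X')` → collection = ['B', 'X'].
Result: ['B', 'X']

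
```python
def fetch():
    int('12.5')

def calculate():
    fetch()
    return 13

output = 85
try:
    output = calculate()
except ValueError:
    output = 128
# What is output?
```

Step-by-step execution trace:
1. output starts at 85.
2. try: `calculate()` calls `fetch()`.
3. `fetch()` evaluates `int('12.5')`, which raises ValueError; it propagates through calculate (uncaught).
4. `return 13` in calculate is not reached; the assignment to output does not complete.
5. `except ValueError` matches → output = 128.
Result: 128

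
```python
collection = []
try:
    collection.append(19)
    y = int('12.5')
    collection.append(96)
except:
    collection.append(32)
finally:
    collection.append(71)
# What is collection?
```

Step-by-step execution trace:
1. try: `collection.append(19)` → collection = [19].
2. `y = int('12.5')` raises ValueError; `collection.append(96)` is not reached.
3. bare `except` matches → `collection.append(32)` → collection = [19, 32].
4. finally always runs: `collection.append(71)` → collection = [19, 32, 71].
Result: [19, 32, 71]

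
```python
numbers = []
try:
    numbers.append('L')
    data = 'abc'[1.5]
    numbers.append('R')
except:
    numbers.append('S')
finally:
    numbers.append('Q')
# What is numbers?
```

Step-by-step execution trace:
1. try: `numbers.append('L')` → numbers = ['L'].
2. `data = 'abc'[1.5]` raises TypeError; `numbers.append('R')` is not reached.
3. bare `except` matches → `numbers.append('S')` → numbers = ['L', 'S'].
4. finally always runs: `numbers.append('Q')` → numbers = ['L', 'S', 'Q'].
Result: ['L', 'S', 'Q']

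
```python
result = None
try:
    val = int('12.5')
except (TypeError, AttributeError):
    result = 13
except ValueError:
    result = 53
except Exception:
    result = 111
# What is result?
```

Step-by-step execution trace:
1. `val = int('12.5')` raises ValueError.
2. `except (TypeError, AttributeError)` does not match ValueError; skipped.
3. `except ValueError` matches (exact type match) → result = 53.
4. `except Exception` is not reached.
Result: 53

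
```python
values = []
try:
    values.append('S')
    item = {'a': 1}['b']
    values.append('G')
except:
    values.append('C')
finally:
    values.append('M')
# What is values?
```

Step-by-step execution trace:
1. try: `values.append('S')` → values = ['S'].
2. `item = {'a': 1}['b']` raises KeyError; `values.append('G')` is not reached.
3. bare `except` matches → `values.append('C')` → values = ['S', 'C'].
4. finally always runs: `values.append('M')` → values = ['S', 'C', 'M'].
Result: ['S', 'C', 'M']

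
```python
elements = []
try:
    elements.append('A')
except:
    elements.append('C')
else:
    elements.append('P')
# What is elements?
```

Step-by-step execution trace:
1. try: `elements.append('A')` → elements = ['A']. No exception raised.
2. `except` is skipped.
3. `else` runs (try completed without exception): `elements.append('P')` → elements = ['A', 'P'].
Result: ['A', 'P']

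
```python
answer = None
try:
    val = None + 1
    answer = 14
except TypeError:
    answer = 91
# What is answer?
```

Step-by-step execution trace:
1. `val = None + 1` raises TypeError.
2. `answer = 14` is not reached.
3. `except TypeError` matches → answer = 91.
Result: 91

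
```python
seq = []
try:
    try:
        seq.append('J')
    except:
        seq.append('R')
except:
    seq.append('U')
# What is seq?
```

Step-by-step execution trace:
1. Inner try: `seq.append('J')` → seq = ['J']. No exception raised.
2. Inner `except` is skipped.
3. Inner try completes normally; outer `except` is skipped.
Result: ['J']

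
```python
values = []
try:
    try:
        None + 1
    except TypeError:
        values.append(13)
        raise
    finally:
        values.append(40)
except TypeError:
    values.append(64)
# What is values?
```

Step-by-step execution trace:
1. Inner try: `None + 1` raises TypeError.
2. Inner `except TypeError` matches → `values.append(13)` → values = [13].
3. bare `raise` re-raises TypeError.
4. Inner `finally` runs during unwinding: `values.append(40)` → values = [13, 40].
5. Outer `except TypeError` matches → `values.append(64)` → values = [13, 40, 64].
Result: [13, 40, 64]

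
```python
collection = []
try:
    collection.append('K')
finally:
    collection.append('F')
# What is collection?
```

Step-by-step execution trace:
1. try: `collection.append('K')` → collection = ['K'].
2. The try body completes without raising.
3. finally always runs: `collection.append('F')` → collection = ['K', 'F'].
Result: ['K', 'F']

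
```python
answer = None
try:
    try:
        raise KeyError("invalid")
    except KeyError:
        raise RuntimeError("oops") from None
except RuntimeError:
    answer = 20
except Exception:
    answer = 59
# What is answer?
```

Step-by-step execution trace:
1. Inner try raises KeyError; inner `except KeyError` catches it.
2. `raise RuntimeError(...) from None` raises RuntimeError (from None suppresses __context__, but the active exception is still RuntimeError).
3. Outer `except RuntimeError` matches → answer = 20.
4. `except Exception` is not reached.
Result: 20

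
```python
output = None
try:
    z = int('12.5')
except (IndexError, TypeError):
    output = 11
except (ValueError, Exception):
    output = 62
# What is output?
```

Step-by-step execution trace:
1. `z = int('12.5')` raises ValueError.
2. `except (IndexError, TypeError)` does not match ValueError; skipped.
3. `except (ValueError, Exception)` matches (ValueError is in the tuple) → output = 62.
Result: 62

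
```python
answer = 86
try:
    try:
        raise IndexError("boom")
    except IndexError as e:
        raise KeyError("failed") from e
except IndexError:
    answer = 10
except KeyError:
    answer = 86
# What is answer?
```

Step-by-step execution trace:
1. Inner try raises IndexError; inner `except IndexError as e` catches it.
2. `raise KeyError(...) from e` raises KeyError (IndexError is attached as __cause__, but only KeyError is active).
3. Outer `except IndexError` does not match KeyError; skipped.
4. Outer `except KeyError` matches → answer = 86.
Result: 86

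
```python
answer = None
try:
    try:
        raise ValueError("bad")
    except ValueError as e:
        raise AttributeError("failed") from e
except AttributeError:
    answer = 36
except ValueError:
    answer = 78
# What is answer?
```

Step-by-step execution trace:
1. Inner try raises ValueError; inner `except ValueError as e` catches it.
2. `raise AttributeError(...) from e` raises AttributeError (ValueError is attached as __cause__, but only AttributeError is active).
3. Outer `except AttributeError` matches → answer = 36.
4. `except ValueError` is not reached.
Result: 36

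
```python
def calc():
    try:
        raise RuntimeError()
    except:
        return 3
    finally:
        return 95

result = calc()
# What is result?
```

Step-by-step execution trace:
1. `calc()` enters try: `raise RuntimeError()` raises RuntimeError.
2. bare `except` matches → `return 3` sets pending return value 3.
3. Before returning, `finally: return 95` runs and overrides the pending return.
4. calc() returns 95 → result = 95.
Result: 95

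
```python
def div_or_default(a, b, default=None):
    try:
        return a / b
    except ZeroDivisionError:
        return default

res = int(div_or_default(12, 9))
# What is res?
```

Step-by-step execution trace:
1. `div_or_default(12, 9)` enters try: `return 12 / 9` → returns 1.3333333333333333. No exception raised.
2. `except ZeroDivisionError` is skipped.
3. `int(1.3333333333333333)` → 1 → res = 1.
Result: 1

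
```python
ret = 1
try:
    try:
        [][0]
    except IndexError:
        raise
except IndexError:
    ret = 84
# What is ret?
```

Step-by-step execution trace:
1. Inner try: `[][0]` raises IndexError.
2. Inner `except IndexError` matches; bare `raise` re-raises the same IndexError.
3. Outer `except IndexError` matches → ret = 84.
Result: 84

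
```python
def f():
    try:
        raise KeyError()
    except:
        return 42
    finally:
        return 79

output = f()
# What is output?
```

Step-by-step execution trace:
1. `f()` enters try: `raise KeyError()` raises KeyError.
2. bare `except` matches → `return 42` sets pending return value 42.
3. Before returning, `finally: return 79` runs and overrides the pending return.
4. f() returns 79 → output = 79.
Result: 79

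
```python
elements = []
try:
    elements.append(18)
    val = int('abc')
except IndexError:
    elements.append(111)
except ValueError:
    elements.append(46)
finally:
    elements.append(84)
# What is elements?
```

Step-by-step execution trace:
1. try: `elements.append(18)` → elements = [18].
2. `val = int('abc')` raises ValueError.
3. `except IndexError` does not match ValueError; skipped.
4. `except ValueError` matches → `elements.append(46)` → elements = [18, 46].
5. finally always runs: `elements.append(84)` → elements = [18, 46, 84].
Result: [18, 46, 84]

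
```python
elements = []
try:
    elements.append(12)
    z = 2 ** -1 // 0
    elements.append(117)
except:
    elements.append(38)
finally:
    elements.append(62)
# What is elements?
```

Step-by-step execution trace:
1. try: `elements.append(12)` → elements = [12].
2. `z = 2 ** -1 // 0` raises ZeroDivisionError; `elements.append(117)` is not reached.
3. bare `except` matches → `elements.append(38)` → elements = [12, 38].
4. finally always runs: `elements.append(62)` → elements = [12, 38, 62].
Result: [12, 38, 62]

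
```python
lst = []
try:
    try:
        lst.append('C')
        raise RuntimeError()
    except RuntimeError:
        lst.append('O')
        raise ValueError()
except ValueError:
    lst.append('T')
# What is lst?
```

Step-by-step execution trace:
1. Inner try: `lst.append('C')` → lst = ['C'].
2. `raise RuntimeError()` raises RuntimeError.
3. Inner `except RuntimeError` matches → `lst.append('O')` → lst = ['C', 'O'].
4. `raise ValueError()` raises ValueError; propagates to outer try.
5. Outer `except ValueError` matches → `lst.append('T')` → lst = ['C', 'O', 'T'].
Result: ['C', 'O', 'T']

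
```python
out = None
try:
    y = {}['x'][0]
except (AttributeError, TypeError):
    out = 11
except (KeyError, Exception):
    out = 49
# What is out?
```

Step-by-step execution trace:
1. `y = {}['x'][0]` raises KeyError.
2. `except (AttributeError, TypeError)` does not match KeyError; skipped.
3. `except (KeyError, Exception)` matches (KeyError is in the tuple) → out = 49.
Result: 49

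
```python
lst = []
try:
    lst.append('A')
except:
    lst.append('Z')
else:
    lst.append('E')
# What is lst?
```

Step-by-step execution trace:
1. try: `lst.append('A')` → lst = ['A']. No exception raised.
2. `except` is skipped.
3. `else` runs (try completed without exception): `lst.append('E')` → lst = ['A', 'E'].
Result: ['A', 'E']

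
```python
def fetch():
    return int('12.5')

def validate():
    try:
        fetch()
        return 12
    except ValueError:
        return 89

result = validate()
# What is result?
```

Step-by-step execution trace:
1. `validate()` calls `fetch()`.
2. `fetch()` evaluates `int('12.5')`, which raises ValueError; it propagates to the caller.
3. `return 12` is not reached.
4. `except ValueError` in validate matches → returns 89.
5. result = 89.
Result: 89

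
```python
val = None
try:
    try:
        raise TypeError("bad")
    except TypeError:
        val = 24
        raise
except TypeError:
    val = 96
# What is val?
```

Step-by-step execution trace:
1. Inner try: `raise TypeError("bad")` raises TypeError.
2. Inner `except TypeError` matches → val = 24.
3. bare `raise` re-raises the same TypeError.
4. Outer `except TypeError` matches → val = 96.
Result: 96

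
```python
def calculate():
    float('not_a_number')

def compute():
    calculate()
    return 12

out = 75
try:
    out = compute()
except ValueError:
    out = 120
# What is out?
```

Step-by-step execution trace:
1. out starts at 75.
2. try: `compute()` calls `calculate()`.
3. `calculate()` evaluates `float('not_a_number')`, which raises ValueError; it propagates through compute (uncaught).
4. `return 12` in compute is not reached; the assignment to out does not complete.
5. `except ValueError` matches → out = 120.
Result: 120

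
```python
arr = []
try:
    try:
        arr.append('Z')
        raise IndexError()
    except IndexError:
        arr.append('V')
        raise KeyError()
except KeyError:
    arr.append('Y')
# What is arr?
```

Step-by-step execution trace:
1. Inner try: `arr.append('Z')` → arr = ['Z'].
2. `raise IndexError()` raises IndexError.
3. Inner `except IndexError` matches → `arr.append('V')` → arr = ['Z', 'V'].
4. `raise KeyError()` raises KeyError; propagates to outer try.
5. Outer `except KeyError` matches → `arr.append('Y')` → arr = ['Z', 'V', 'Y'].
Result: ['Z', 'V', 'Y']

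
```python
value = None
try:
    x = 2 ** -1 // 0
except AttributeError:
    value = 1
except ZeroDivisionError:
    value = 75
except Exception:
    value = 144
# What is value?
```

Step-by-step execution trace:
1. `x = 2 ** -1 // 0` raises ZeroDivisionError.
2. `except AttributeError` does not match ZeroDivisionError; skipped.
3. `except ZeroDivisionError` matches → value = 75.
4. Remaining except clauses are skipped.
Result: 75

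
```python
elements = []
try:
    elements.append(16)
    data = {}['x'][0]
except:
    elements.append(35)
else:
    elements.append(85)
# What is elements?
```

Step-by-step execution trace:
1. try: `elements.append(16)` → elements = [16].
2. `data = {}['x'][0]` raises KeyError.
3. bare `except` matches → `elements.append(35)` → elements = [16, 35].
4. `else` is skipped (an exception was raised).
Result: [16, 35]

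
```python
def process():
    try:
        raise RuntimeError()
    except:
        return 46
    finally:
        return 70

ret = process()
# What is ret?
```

Step-by-step execution trace:
1. `process()` enters try: `raise RuntimeError()` raises RuntimeError.
2. bare `except` matches → `return 46` sets pending return value 46.
3. Before returning, `finally: return 70` runs and overrides the pending return.
4. process() returns 70 → ret = 70.
Result: 70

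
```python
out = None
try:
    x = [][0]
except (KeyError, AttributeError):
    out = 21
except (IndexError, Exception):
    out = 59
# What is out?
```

Step-by-step execution trace:
1. `x = [][0]` raises IndexError.
2. `except (KeyError, AttributeError)` does not match IndexError; skipped.
3. `except (IndexError, Exception)` matches (IndexError is in the tuple) → out = 59.
Result: 59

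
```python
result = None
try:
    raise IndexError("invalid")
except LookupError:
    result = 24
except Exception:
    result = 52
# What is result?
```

Step-by-step execution trace:
1. `raise IndexError(...)` raises IndexError.
2. `except LookupError` matches (IndexError is a subclass of LookupError) → result = 24.
3. `except Exception` is not reached.
Result: 24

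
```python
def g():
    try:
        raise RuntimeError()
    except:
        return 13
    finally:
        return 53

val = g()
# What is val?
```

Step-by-step execution trace:
1. `g()` enters try: `raise RuntimeError()` raises RuntimeError.
2. bare `except` matches → `return 13` sets pending return value 13.
3. Before returning, `finally: return 53` runs and overrides the pending return.
4. g() returns 53 → val = 53.
Result: 53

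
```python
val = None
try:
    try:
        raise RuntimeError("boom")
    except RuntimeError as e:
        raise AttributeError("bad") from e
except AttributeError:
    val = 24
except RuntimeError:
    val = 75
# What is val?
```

Step-by-step execution trace:
1. Inner try raises RuntimeError; inner `except RuntimeError as e` catches it.
2. `raise AttributeError(...) from e` raises AttributeError (RuntimeError is attached as __cause__, but only AttributeError is active).
3. Outer `except AttributeError` matches → val = 24.
4. `except RuntimeError` is not reached.
Result: 24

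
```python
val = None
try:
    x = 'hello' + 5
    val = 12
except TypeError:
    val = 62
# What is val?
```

Step-by-step execution trace:
1. `x = 'hello' + 5` raises TypeError.
2. `val = 12` is not reached.
3. `except TypeError` matches → val = 62.
Result: 62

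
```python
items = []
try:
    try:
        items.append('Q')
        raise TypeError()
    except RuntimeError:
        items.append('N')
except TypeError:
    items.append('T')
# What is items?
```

Step-by-step execution trace:
1. Inner try: `items.append('Q')` → items = ['Q'].
2. `raise TypeError()` raises TypeError.
3. Inner `except RuntimeError` does not match TypeError; exception propagates to outer try.
4. Outer `except TypeError` matches → `items.append('T')` → items = ['Q', 'T'].
Result: ['Q', 'T']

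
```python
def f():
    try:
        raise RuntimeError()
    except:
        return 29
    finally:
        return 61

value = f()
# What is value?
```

Step-by-step execution trace:
1. `f()` enters try: `raise RuntimeError()` raises RuntimeError.
2. bare `except` matches → `return 29` sets pending return value 29.
3. Before returning, `finally: return 61` runs and overrides the pending return.
4. f() returns 61 → value = 61.
Result: 61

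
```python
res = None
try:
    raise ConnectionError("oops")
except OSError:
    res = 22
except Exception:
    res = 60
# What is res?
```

Step-by-step execution trace:
1. `raise ConnectionError(...)` raises ConnectionError.
2. `except OSError` matches (ConnectionError is a subclass of OSError) → res = 22.
3. `except Exception` is not reached.
Result: 22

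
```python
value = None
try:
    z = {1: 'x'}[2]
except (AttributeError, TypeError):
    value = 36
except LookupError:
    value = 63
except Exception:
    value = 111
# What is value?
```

Step-by-step execution trace:
1. `z = {1: 'x'}[2]` raises KeyError.
2. `except (AttributeError, TypeError)` does not match KeyError; skipped.
3. `except LookupError` matches (KeyError is a subclass of LookupError) → value = 63.
4. `except Exception` is not reached.
Result: 63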